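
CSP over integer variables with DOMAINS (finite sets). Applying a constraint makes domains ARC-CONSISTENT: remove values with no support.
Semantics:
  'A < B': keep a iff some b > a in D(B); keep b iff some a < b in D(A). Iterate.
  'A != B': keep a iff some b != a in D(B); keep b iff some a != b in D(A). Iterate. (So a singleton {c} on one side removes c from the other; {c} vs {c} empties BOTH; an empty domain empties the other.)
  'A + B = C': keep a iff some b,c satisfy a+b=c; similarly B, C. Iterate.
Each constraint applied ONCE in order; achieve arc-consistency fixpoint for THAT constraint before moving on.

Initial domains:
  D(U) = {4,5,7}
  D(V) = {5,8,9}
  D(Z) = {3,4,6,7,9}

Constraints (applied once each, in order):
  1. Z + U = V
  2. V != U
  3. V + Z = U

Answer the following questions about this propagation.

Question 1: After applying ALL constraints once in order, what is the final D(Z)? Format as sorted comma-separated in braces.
Constraint 1 (Z + U = V) on D(Z)={3,4,6,7,9} D(U)={4,5,7} D(V)={5,8,9}: Z {3,4,6,7,9}->{3,4}; U {4,5,7}->{4,5}; V {5,8,9}->{8,9}
Constraint 2 (V != U) on D(V)={8,9} D(U)={4,5}: no change
Constraint 3 (V + Z = U) on D(V)={8,9} D(Z)={3,4} D(U)={4,5}: V {8,9}->{}; Z {3,4}->{}; U {4,5}->{}
So after all 3 constraints: D(Z) = {}

Answer: {}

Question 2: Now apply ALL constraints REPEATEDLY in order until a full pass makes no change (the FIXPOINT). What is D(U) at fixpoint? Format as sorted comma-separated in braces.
Answer: {}

Derivation:
pass 0 (initial): D(U)={4,5,7}
pass 1: U {4,5,7}->{}; V {5,8,9}->{}; Z {3,4,6,7,9}->{}
pass 2: no change
Fixpoint after 2 passes: D(U) = {}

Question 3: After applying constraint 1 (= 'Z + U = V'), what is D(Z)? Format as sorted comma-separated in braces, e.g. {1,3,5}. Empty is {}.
Answer: {3,4}

Derivation:
Constraint 1 (Z + U = V) on D(Z)={3,4,6,7,9} D(U)={4,5,7} D(V)={5,8,9}: Z {3,4,6,7,9}->{3,4}; U {4,5,7}->{4,5}; V {5,8,9}->{8,9}
So after constraint 1: D(Z) = {3,4}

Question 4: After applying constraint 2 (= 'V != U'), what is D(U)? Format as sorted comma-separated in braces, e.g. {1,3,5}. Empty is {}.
Answer: {4,5}

Derivation:
Constraint 1 (Z + U = V) on D(Z)={3,4,6,7,9} D(U)={4,5,7} D(V)={5,8,9}: Z {3,4,6,7,9}->{3,4}; U {4,5,7}->{4,5}; V {5,8,9}->{8,9}
Constraint 2 (V != U) on D(V)={8,9} D(U)={4,5}: no change
So after constraint 2: D(U) = {4,5}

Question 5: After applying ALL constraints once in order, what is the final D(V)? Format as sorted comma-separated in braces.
Answer: {}

Derivation:
Constraint 1 (Z + U = V) on D(Z)={3,4,6,7,9} D(U)={4,5,7} D(V)={5,8,9}: Z {3,4,6,7,9}->{3,4}; U {4,5,7}->{4,5}; V {5,8,9}->{8,9}
Constraint 2 (V != U) on D(V)={8,9} D(U)={4,5}: no change
Constraint 3 (V + Z = U) on D(V)={8,9} D(Z)={3,4} D(U)={4,5}: V {8,9}->{}; Z {3,4}->{}; U {4,5}->{}
So after all 3 constraints: D(V) = {}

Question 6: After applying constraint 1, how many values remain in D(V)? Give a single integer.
Answer: 2

Derivation:
Constraint 1 (Z + U = V) on D(Z)={3,4,6,7,9} D(U)={4,5,7} D(V)={5,8,9}: Z {3,4,6,7,9}->{3,4}; U {4,5,7}->{4,5}; V {5,8,9}->{8,9}
So after constraint 1: D(V)={8,9}, size = 2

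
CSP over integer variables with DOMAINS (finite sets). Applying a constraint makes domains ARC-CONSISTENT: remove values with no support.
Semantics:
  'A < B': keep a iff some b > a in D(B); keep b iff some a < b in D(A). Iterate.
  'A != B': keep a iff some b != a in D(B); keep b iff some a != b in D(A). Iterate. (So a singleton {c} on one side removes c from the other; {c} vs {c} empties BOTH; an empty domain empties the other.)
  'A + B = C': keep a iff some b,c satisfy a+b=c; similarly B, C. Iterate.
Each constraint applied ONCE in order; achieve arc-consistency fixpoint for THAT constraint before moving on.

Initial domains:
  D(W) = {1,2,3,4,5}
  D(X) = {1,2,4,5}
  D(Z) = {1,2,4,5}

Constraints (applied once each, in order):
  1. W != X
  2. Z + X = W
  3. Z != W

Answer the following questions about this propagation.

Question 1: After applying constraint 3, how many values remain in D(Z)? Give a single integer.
Constraint 1 (W != X) on D(W)={1,2,3,4,5} D(X)={1,2,4,5}: no change
Constraint 2 (Z + X = W) on D(Z)={1,2,4,5} D(X)={1,2,4,5} D(W)={1,2,3,4,5}: Z {1,2,4,5}->{1,2,4}; X {1,2,4,5}->{1,2,4}; W {1,2,3,4,5}->{2,3,4,5}
Constraint 3 (Z != W) on D(Z)={1,2,4} D(W)={2,3,4,5}: no change
So after constraint 3: D(Z)={1,2,4}, size = 3

Answer: 3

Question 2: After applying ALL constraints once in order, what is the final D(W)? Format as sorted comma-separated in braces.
Answer: {2,3,4,5}

Derivation:
Constraint 1 (W != X) on D(W)={1,2,3,4,5} D(X)={1,2,4,5}: no change
Constraint 2 (Z + X = W) on D(Z)={1,2,4,5} D(X)={1,2,4,5} D(W)={1,2,3,4,5}: Z {1,2,4,5}->{1,2,4}; X {1,2,4,5}->{1,2,4}; W {1,2,3,4,5}->{2,3,4,5}
Constraint 3 (Z != W) on D(Z)={1,2,4} D(W)={2,3,4,5}: no change
So after all 3 constraints: D(W) = {2,3,4,5}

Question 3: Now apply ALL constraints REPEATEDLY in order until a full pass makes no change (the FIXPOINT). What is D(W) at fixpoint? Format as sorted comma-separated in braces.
pass 0 (initial): D(W)={1,2,3,4,5}
pass 1: W {1,2,3,4,5}->{2,3,4,5}; X {1,2,4,5}->{1,2,4}; Z {1,2,4,5}->{1,2,4}
pass 2: no change
Fixpoint after 2 passes: D(W) = {2,3,4,5}

Answer: {2,3,4,5}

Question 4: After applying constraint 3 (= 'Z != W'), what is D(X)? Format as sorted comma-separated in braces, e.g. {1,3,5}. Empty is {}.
Answer: {1,2,4}

Derivation:
Constraint 1 (W != X) on D(W)={1,2,3,4,5} D(X)={1,2,4,5}: no change
Constraint 2 (Z + X = W) on D(Z)={1,2,4,5} D(X)={1,2,4,5} D(W)={1,2,3,4,5}: Z {1,2,4,5}->{1,2,4}; X {1,2,4,5}->{1,2,4}; W {1,2,3,4,5}->{2,3,4,5}
Constraint 3 (Z != W) on D(Z)={1,2,4} D(W)={2,3,4,5}: no change
So after constraint 3: D(X) = {1,2,4}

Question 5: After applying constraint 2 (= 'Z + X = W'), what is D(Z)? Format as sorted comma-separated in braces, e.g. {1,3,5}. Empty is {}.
Constraint 1 (W != X) on D(W)={1,2,3,4,5} D(X)={1,2,4,5}: no change
Constraint 2 (Z + X = W) on D(Z)={1,2,4,5} D(X)={1,2,4,5} D(W)={1,2,3,4,5}: Z {1,2,4,5}->{1,2,4}; X {1,2,4,5}->{1,2,4}; W {1,2,3,4,5}->{2,3,4,5}
So after constraint 2: D(Z) = {1,2,4}

Answer: {1,2,4}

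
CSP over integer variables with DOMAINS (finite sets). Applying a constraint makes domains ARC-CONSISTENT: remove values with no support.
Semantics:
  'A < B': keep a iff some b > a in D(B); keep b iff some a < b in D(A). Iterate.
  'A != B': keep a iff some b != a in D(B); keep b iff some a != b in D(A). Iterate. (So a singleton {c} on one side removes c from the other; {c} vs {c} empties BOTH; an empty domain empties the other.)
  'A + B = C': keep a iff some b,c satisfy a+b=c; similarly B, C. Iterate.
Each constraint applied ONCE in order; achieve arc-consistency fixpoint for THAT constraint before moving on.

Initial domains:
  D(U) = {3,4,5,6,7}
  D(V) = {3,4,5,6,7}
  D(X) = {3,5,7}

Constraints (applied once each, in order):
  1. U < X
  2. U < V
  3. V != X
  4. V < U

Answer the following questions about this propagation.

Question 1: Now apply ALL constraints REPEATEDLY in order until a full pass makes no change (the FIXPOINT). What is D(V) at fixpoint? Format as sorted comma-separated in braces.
Answer: {}

Derivation:
pass 0 (initial): D(V)={3,4,5,6,7}
pass 1: U {3,4,5,6,7}->{5,6}; V {3,4,5,6,7}->{4,5}; X {3,5,7}->{5,7}
pass 2: U {5,6}->{}; V {4,5}->{}; X {5,7}->{}
pass 3: no change
Fixpoint after 3 passes: D(V) = {}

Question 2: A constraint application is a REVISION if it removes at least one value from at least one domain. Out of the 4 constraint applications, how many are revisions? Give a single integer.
Constraint 1 (U < X) on D(U)={3,4,5,6,7} D(X)={3,5,7}: U {3,4,5,6,7}->{3,4,5,6}; X {3,5,7}->{5,7} => REVISION
Constraint 2 (U < V) on D(U)={3,4,5,6} D(V)={3,4,5,6,7}: V {3,4,5,6,7}->{4,5,6,7} => REVISION
Constraint 3 (V != X) on D(V)={4,5,6,7} D(X)={5,7}: no change => not a revision
Constraint 4 (V < U) on D(V)={4,5,6,7} D(U)={3,4,5,6}: V {4,5,6,7}->{4,5}; U {3,4,5,6}->{5,6} => REVISION
Total revisions = 3

Answer: 3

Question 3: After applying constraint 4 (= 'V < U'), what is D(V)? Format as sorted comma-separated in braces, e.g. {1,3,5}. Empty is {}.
Answer: {4,5}

Derivation:
Constraint 1 (U < X) on D(U)={3,4,5,6,7} D(X)={3,5,7}: U {3,4,5,6,7}->{3,4,5,6}; X {3,5,7}->{5,7}
Constraint 2 (U < V) on D(U)={3,4,5,6} D(V)={3,4,5,6,7}: V {3,4,5,6,7}->{4,5,6,7}
Constraint 3 (V != X) on D(V)={4,5,6,7} D(X)={5,7}: no change
Constraint 4 (V < U) on D(V)={4,5,6,7} D(U)={3,4,5,6}: V {4,5,6,7}->{4,5}; U {3,4,5,6}->{5,6}
So after constraint 4: D(V) = {4,5}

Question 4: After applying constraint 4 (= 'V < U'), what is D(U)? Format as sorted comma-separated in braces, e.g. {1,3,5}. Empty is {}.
Constraint 1 (U < X) on D(U)={3,4,5,6,7} D(X)={3,5,7}: U {3,4,5,6,7}->{3,4,5,6}; X {3,5,7}->{5,7}
Constraint 2 (U < V) on D(U)={3,4,5,6} D(V)={3,4,5,6,7}: V {3,4,5,6,7}->{4,5,6,7}
Constraint 3 (V != X) on D(V)={4,5,6,7} D(X)={5,7}: no change
Constraint 4 (V < U) on D(V)={4,5,6,7} D(U)={3,4,5,6}: V {4,5,6,7}->{4,5}; U {3,4,5,6}->{5,6}
So after constraint 4: D(U) = {5,6}

Answer: {5,6}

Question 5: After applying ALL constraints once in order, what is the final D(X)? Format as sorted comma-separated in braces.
Constraint 1 (U < X) on D(U)={3,4,5,6,7} D(X)={3,5,7}: U {3,4,5,6,7}->{3,4,5,6}; X {3,5,7}->{5,7}
Constraint 2 (U < V) on D(U)={3,4,5,6} D(V)={3,4,5,6,7}: V {3,4,5,6,7}->{4,5,6,7}
Constraint 3 (V != X) on D(V)={4,5,6,7} D(X)={5,7}: no change
Constraint 4 (V < U) on D(V)={4,5,6,7} D(U)={3,4,5,6}: V {4,5,6,7}->{4,5}; U {3,4,5,6}->{5,6}
So after all 4 constraints: D(X) = {5,7}

Answer: {5,7}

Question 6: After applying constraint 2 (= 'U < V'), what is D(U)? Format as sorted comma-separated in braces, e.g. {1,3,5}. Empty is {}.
Constraint 1 (U < X) on D(U)={3,4,5,6,7} D(X)={3,5,7}: U {3,4,5,6,7}->{3,4,5,6}; X {3,5,7}->{5,7}
Constraint 2 (U < V) on D(U)={3,4,5,6} D(V)={3,4,5,6,7}: V {3,4,5,6,7}->{4,5,6,7}
So after constraint 2: D(U) = {3,4,5,6}

Answer: {3,4,5,6}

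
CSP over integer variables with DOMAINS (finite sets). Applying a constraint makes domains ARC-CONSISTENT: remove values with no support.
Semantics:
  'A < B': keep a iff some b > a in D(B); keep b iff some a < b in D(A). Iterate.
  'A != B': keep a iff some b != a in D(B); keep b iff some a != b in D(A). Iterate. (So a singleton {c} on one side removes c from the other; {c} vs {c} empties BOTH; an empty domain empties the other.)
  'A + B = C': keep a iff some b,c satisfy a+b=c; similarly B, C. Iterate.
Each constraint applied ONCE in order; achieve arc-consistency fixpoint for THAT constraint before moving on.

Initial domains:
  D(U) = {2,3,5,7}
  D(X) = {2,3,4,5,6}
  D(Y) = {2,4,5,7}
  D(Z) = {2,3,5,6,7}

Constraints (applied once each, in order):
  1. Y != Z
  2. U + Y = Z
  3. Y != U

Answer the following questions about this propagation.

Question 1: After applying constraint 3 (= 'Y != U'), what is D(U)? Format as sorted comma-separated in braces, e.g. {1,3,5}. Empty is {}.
Constraint 1 (Y != Z) on D(Y)={2,4,5,7} D(Z)={2,3,5,6,7}: no change
Constraint 2 (U + Y = Z) on D(U)={2,3,5,7} D(Y)={2,4,5,7} D(Z)={2,3,5,6,7}: U {2,3,5,7}->{2,3,5}; Y {2,4,5,7}->{2,4,5}; Z {2,3,5,6,7}->{5,6,7}
Constraint 3 (Y != U) on D(Y)={2,4,5} D(U)={2,3,5}: no change
So after constraint 3: D(U) = {2,3,5}

Answer: {2,3,5}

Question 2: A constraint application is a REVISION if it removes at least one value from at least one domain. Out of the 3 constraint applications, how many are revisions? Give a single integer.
Answer: 1

Derivation:
Constraint 1 (Y != Z) on D(Y)={2,4,5,7} D(Z)={2,3,5,6,7}: no change => not a revision
Constraint 2 (U + Y = Z) on D(U)={2,3,5,7} D(Y)={2,4,5,7} D(Z)={2,3,5,6,7}: U {2,3,5,7}->{2,3,5}; Y {2,4,5,7}->{2,4,5}; Z {2,3,5,6,7}->{5,6,7} => REVISION
Constraint 3 (Y != U) on D(Y)={2,4,5} D(U)={2,3,5}: no change => not a revision
Total revisions = 1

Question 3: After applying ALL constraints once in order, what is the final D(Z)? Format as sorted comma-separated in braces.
Answer: {5,6,7}

Derivation:
Constraint 1 (Y != Z) on D(Y)={2,4,5,7} D(Z)={2,3,5,6,7}: no change
Constraint 2 (U + Y = Z) on D(U)={2,3,5,7} D(Y)={2,4,5,7} D(Z)={2,3,5,6,7}: U {2,3,5,7}->{2,3,5}; Y {2,4,5,7}->{2,4,5}; Z {2,3,5,6,7}->{5,6,7}
Constraint 3 (Y != U) on D(Y)={2,4,5} D(U)={2,3,5}: no change
So after all 3 constraints: D(Z) = {5,6,7}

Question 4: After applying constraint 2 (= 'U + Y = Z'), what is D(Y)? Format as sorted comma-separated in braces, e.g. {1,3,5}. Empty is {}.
Constraint 1 (Y != Z) on D(Y)={2,4,5,7} D(Z)={2,3,5,6,7}: no change
Constraint 2 (U + Y = Z) on D(U)={2,3,5,7} D(Y)={2,4,5,7} D(Z)={2,3,5,6,7}: U {2,3,5,7}->{2,3,5}; Y {2,4,5,7}->{2,4,5}; Z {2,3,5,6,7}->{5,6,7}
So after constraint 2: D(Y) = {2,4,5}

Answer: {2,4,5}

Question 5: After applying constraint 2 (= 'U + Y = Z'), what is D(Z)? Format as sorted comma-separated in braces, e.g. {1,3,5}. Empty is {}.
Constraint 1 (Y != Z) on D(Y)={2,4,5,7} D(Z)={2,3,5,6,7}: no change
Constraint 2 (U + Y = Z) on D(U)={2,3,5,7} D(Y)={2,4,5,7} D(Z)={2,3,5,6,7}: U {2,3,5,7}->{2,3,5}; Y {2,4,5,7}->{2,4,5}; Z {2,3,5,6,7}->{5,6,7}
So after constraint 2: D(Z) = {5,6,7}

Answer: {5,6,7}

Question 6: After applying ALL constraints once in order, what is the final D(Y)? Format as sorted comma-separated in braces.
Constraint 1 (Y != Z) on D(Y)={2,4,5,7} D(Z)={2,3,5,6,7}: no change
Constraint 2 (U + Y = Z) on D(U)={2,3,5,7} D(Y)={2,4,5,7} D(Z)={2,3,5,6,7}: U {2,3,5,7}->{2,3,5}; Y {2,4,5,7}->{2,4,5}; Z {2,3,5,6,7}->{5,6,7}
Constraint 3 (Y != U) on D(Y)={2,4,5} D(U)={2,3,5}: no change
So after all 3 constraints: D(Y) = {2,4,5}

Answer: {2,4,5}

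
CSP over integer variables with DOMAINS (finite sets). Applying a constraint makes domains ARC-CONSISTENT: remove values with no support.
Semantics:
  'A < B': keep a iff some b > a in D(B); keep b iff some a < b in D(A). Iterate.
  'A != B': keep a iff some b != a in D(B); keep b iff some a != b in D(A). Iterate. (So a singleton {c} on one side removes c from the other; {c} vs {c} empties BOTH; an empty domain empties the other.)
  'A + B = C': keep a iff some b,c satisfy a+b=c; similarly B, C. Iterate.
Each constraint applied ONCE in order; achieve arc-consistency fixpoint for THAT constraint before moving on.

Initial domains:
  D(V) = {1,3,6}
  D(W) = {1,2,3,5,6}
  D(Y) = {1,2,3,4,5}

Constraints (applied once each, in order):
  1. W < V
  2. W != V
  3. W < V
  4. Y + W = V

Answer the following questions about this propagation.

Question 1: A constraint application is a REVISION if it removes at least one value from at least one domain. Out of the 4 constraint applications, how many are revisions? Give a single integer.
Constraint 1 (W < V) on D(W)={1,2,3,5,6} D(V)={1,3,6}: W {1,2,3,5,6}->{1,2,3,5}; V {1,3,6}->{3,6} => REVISION
Constraint 2 (W != V) on D(W)={1,2,3,5} D(V)={3,6}: no change => not a revision
Constraint 3 (W < V) on D(W)={1,2,3,5} D(V)={3,6}: no change => not a revision
Constraint 4 (Y + W = V) on D(Y)={1,2,3,4,5} D(W)={1,2,3,5} D(V)={3,6}: no change => not a revision
Total revisions = 1

Answer: 1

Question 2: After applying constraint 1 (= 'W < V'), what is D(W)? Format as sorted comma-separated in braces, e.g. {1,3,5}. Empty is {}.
Constraint 1 (W < V) on D(W)={1,2,3,5,6} D(V)={1,3,6}: W {1,2,3,5,6}->{1,2,3,5}; V {1,3,6}->{3,6}
So after constraint 1: D(W) = {1,2,3,5}

Answer: {1,2,3,5}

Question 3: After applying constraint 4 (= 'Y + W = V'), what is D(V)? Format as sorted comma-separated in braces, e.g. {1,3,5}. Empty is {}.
Constraint 1 (W < V) on D(W)={1,2,3,5,6} D(V)={1,3,6}: W {1,2,3,5,6}->{1,2,3,5}; V {1,3,6}->{3,6}
Constraint 2 (W != V) on D(W)={1,2,3,5} D(V)={3,6}: no change
Constraint 3 (W < V) on D(W)={1,2,3,5} D(V)={3,6}: no change
Constraint 4 (Y + W = V) on D(Y)={1,2,3,4,5} D(W)={1,2,3,5} D(V)={3,6}: no change
So after constraint 4: D(V) = {3,6}

Answer: {3,6}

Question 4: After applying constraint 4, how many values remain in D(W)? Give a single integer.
Answer: 4

Derivation:
Constraint 1 (W < V) on D(W)={1,2,3,5,6} D(V)={1,3,6}: W {1,2,3,5,6}->{1,2,3,5}; V {1,3,6}->{3,6}
Constraint 2 (W != V) on D(W)={1,2,3,5} D(V)={3,6}: no change
Constraint 3 (W < V) on D(W)={1,2,3,5} D(V)={3,6}: no change
Constraint 4 (Y + W = V) on D(Y)={1,2,3,4,5} D(W)={1,2,3,5} D(V)={3,6}: no change
So after constraint 4: D(W)={1,2,3,5}, size = 4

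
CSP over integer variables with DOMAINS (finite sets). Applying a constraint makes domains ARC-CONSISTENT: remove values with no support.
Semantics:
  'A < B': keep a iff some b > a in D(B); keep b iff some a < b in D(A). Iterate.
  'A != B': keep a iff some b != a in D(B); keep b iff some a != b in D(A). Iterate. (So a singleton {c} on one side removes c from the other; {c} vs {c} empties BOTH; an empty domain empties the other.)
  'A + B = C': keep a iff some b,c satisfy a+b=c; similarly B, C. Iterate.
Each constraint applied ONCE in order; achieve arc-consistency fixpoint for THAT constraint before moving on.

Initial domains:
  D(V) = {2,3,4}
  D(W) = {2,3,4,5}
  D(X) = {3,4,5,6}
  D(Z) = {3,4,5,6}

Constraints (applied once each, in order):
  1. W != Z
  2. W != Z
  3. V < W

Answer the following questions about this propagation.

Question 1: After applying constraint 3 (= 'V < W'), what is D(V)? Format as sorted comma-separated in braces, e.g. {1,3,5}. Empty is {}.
Constraint 1 (W != Z) on D(W)={2,3,4,5} D(Z)={3,4,5,6}: no change
Constraint 2 (W != Z) on D(W)={2,3,4,5} D(Z)={3,4,5,6}: no change
Constraint 3 (V < W) on D(V)={2,3,4} D(W)={2,3,4,5}: W {2,3,4,5}->{3,4,5}
So after constraint 3: D(V) = {2,3,4}

Answer: {2,3,4}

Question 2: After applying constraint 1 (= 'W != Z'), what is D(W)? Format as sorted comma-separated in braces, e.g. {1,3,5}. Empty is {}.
Answer: {2,3,4,5}

Derivation:
Constraint 1 (W != Z) on D(W)={2,3,4,5} D(Z)={3,4,5,6}: no change
So after constraint 1: D(W) = {2,3,4,5}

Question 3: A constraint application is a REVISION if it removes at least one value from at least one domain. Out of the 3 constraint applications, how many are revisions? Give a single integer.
Constraint 1 (W != Z) on D(W)={2,3,4,5} D(Z)={3,4,5,6}: no change => not a revision
Constraint 2 (W != Z) on D(W)={2,3,4,5} D(Z)={3,4,5,6}: no change => not a revision
Constraint 3 (V < W) on D(V)={2,3,4} D(W)={2,3,4,5}: W {2,3,4,5}->{3,4,5} => REVISION
Total revisions = 1

Answer: 1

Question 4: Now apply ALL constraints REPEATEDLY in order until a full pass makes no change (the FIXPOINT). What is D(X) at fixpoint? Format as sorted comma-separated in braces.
Answer: {3,4,5,6}

Derivation:
pass 0 (initial): D(X)={3,4,5,6}
pass 1: W {2,3,4,5}->{3,4,5}
pass 2: no change
Fixpoint after 2 passes: D(X) = {3,4,5,6}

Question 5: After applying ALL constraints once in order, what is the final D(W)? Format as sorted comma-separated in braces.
Constraint 1 (W != Z) on D(W)={2,3,4,5} D(Z)={3,4,5,6}: no change
Constraint 2 (W != Z) on D(W)={2,3,4,5} D(Z)={3,4,5,6}: no change
Constraint 3 (V < W) on D(V)={2,3,4} D(W)={2,3,4,5}: W {2,3,4,5}->{3,4,5}
So after all 3 constraints: D(W) = {3,4,5}

Answer: {3,4,5}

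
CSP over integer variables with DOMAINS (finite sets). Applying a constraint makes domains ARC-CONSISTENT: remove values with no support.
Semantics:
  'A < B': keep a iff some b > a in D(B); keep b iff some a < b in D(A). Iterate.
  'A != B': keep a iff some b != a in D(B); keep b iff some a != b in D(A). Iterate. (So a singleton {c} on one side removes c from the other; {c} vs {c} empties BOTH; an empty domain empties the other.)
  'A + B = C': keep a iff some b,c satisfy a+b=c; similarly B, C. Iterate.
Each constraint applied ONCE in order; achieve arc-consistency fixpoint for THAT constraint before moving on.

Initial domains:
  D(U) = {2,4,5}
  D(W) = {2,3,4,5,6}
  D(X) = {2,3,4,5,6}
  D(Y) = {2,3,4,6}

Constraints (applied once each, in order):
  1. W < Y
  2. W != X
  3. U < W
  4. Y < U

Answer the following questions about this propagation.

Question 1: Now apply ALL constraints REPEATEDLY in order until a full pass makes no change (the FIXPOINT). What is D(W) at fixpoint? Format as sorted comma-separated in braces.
Answer: {}

Derivation:
pass 0 (initial): D(W)={2,3,4,5,6}
pass 1: U {2,4,5}->{4}; W {2,3,4,5,6}->{3,4,5}; Y {2,3,4,6}->{3}
pass 2: U {4}->{}; W {3,4,5}->{}; X {2,3,4,5,6}->{}; Y {3}->{}
pass 3: no change
Fixpoint after 3 passes: D(W) = {}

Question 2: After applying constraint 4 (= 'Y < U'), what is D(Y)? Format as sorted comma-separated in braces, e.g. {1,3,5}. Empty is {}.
Answer: {3}

Derivation:
Constraint 1 (W < Y) on D(W)={2,3,4,5,6} D(Y)={2,3,4,6}: W {2,3,4,5,6}->{2,3,4,5}; Y {2,3,4,6}->{3,4,6}
Constraint 2 (W != X) on D(W)={2,3,4,5} D(X)={2,3,4,5,6}: no change
Constraint 3 (U < W) on D(U)={2,4,5} D(W)={2,3,4,5}: U {2,4,5}->{2,4}; W {2,3,4,5}->{3,4,5}
Constraint 4 (Y < U) on D(Y)={3,4,6} D(U)={2,4}: Y {3,4,6}->{3}; U {2,4}->{4}
So after constraint 4: D(Y) = {3}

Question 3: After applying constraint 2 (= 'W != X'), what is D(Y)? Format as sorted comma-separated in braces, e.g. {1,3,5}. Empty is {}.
Constraint 1 (W < Y) on D(W)={2,3,4,5,6} D(Y)={2,3,4,6}: W {2,3,4,5,6}->{2,3,4,5}; Y {2,3,4,6}->{3,4,6}
Constraint 2 (W != X) on D(W)={2,3,4,5} D(X)={2,3,4,5,6}: no change
So after constraint 2: D(Y) = {3,4,6}

Answer: {3,4,6}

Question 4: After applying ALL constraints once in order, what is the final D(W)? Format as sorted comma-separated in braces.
Answer: {3,4,5}

Derivation:
Constraint 1 (W < Y) on D(W)={2,3,4,5,6} D(Y)={2,3,4,6}: W {2,3,4,5,6}->{2,3,4,5}; Y {2,3,4,6}->{3,4,6}
Constraint 2 (W != X) on D(W)={2,3,4,5} D(X)={2,3,4,5,6}: no change
Constraint 3 (U < W) on D(U)={2,4,5} D(W)={2,3,4,5}: U {2,4,5}->{2,4}; W {2,3,4,5}->{3,4,5}
Constraint 4 (Y < U) on D(Y)={3,4,6} D(U)={2,4}: Y {3,4,6}->{3}; U {2,4}->{4}
So after all 4 constraints: D(W) = {3,4,5}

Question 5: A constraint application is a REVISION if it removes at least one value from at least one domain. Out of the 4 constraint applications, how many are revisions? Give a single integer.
Answer: 3

Derivation:
Constraint 1 (W < Y) on D(W)={2,3,4,5,6} D(Y)={2,3,4,6}: W {2,3,4,5,6}->{2,3,4,5}; Y {2,3,4,6}->{3,4,6} => REVISION
Constraint 2 (W != X) on D(W)={2,3,4,5} D(X)={2,3,4,5,6}: no change => not a revision
Constraint 3 (U < W) on D(U)={2,4,5} D(W)={2,3,4,5}: U {2,4,5}->{2,4}; W {2,3,4,5}->{3,4,5} => REVISION
Constraint 4 (Y < U) on D(Y)={3,4,6} D(U)={2,4}: Y {3,4,6}->{3}; U {2,4}->{4} => REVISION
Total revisions = 3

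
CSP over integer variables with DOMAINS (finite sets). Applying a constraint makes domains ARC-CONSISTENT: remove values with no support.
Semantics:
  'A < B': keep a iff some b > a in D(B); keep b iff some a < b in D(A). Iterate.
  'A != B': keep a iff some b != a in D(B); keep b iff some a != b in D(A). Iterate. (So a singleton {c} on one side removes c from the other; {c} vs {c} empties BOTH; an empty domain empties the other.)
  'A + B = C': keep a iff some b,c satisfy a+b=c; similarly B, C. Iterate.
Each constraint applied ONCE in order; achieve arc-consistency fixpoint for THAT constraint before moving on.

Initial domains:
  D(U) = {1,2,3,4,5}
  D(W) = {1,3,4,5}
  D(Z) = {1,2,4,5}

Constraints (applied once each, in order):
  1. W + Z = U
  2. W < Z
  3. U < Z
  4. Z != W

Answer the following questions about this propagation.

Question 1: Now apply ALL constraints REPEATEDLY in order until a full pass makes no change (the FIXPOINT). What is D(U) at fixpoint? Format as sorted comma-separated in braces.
Answer: {}

Derivation:
pass 0 (initial): D(U)={1,2,3,4,5}
pass 1: U {1,2,3,4,5}->{2,3}; W {1,3,4,5}->{1,3}; Z {1,2,4,5}->{4}
pass 2: U {2,3}->{}; W {1,3}->{}; Z {4}->{}
pass 3: no change
Fixpoint after 3 passes: D(U) = {}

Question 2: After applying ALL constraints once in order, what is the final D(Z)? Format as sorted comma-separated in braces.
Constraint 1 (W + Z = U) on D(W)={1,3,4,5} D(Z)={1,2,4,5} D(U)={1,2,3,4,5}: W {1,3,4,5}->{1,3,4}; Z {1,2,4,5}->{1,2,4}; U {1,2,3,4,5}->{2,3,4,5}
Constraint 2 (W < Z) on D(W)={1,3,4} D(Z)={1,2,4}: W {1,3,4}->{1,3}; Z {1,2,4}->{2,4}
Constraint 3 (U < Z) on D(U)={2,3,4,5} D(Z)={2,4}: U {2,3,4,5}->{2,3}; Z {2,4}->{4}
Constraint 4 (Z != W) on D(Z)={4} D(W)={1,3}: no change
So after all 4 constraints: D(Z) = {4}

Answer: {4}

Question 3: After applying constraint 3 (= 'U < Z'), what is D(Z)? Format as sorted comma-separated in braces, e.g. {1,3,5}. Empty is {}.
Constraint 1 (W + Z = U) on D(W)={1,3,4,5} D(Z)={1,2,4,5} D(U)={1,2,3,4,5}: W {1,3,4,5}->{1,3,4}; Z {1,2,4,5}->{1,2,4}; U {1,2,3,4,5}->{2,3,4,5}
Constraint 2 (W < Z) on D(W)={1,3,4} D(Z)={1,2,4}: W {1,3,4}->{1,3}; Z {1,2,4}->{2,4}
Constraint 3 (U < Z) on D(U)={2,3,4,5} D(Z)={2,4}: U {2,3,4,5}->{2,3}; Z {2,4}->{4}
So after constraint 3: D(Z) = {4}

Answer: {4}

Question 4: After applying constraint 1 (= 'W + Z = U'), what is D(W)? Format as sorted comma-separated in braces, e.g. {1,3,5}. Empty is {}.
Constraint 1 (W + Z = U) on D(W)={1,3,4,5} D(Z)={1,2,4,5} D(U)={1,2,3,4,5}: W {1,3,4,5}->{1,3,4}; Z {1,2,4,5}->{1,2,4}; U {1,2,3,4,5}->{2,3,4,5}
So after constraint 1: D(W) = {1,3,4}

Answer: {1,3,4}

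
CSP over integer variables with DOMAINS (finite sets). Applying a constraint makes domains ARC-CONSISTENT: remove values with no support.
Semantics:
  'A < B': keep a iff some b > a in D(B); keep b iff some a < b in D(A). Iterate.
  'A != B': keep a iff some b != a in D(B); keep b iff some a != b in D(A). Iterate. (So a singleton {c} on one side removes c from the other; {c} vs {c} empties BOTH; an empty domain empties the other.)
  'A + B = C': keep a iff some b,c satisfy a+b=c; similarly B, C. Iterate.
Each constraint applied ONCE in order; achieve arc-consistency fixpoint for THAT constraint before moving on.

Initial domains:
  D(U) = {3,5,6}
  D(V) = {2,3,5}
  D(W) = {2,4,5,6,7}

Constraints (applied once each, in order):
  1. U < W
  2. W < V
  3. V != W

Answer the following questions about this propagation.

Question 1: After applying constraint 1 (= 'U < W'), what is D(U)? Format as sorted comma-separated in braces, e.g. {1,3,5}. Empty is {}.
Answer: {3,5,6}

Derivation:
Constraint 1 (U < W) on D(U)={3,5,6} D(W)={2,4,5,6,7}: W {2,4,5,6,7}->{4,5,6,7}
So after constraint 1: D(U) = {3,5,6}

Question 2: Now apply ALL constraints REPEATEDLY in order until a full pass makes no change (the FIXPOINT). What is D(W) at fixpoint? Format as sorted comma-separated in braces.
Answer: {4}

Derivation:
pass 0 (initial): D(W)={2,4,5,6,7}
pass 1: V {2,3,5}->{5}; W {2,4,5,6,7}->{4}
pass 2: U {3,5,6}->{3}
pass 3: no change
Fixpoint after 3 passes: D(W) = {4}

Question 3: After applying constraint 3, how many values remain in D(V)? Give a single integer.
Constraint 1 (U < W) on D(U)={3,5,6} D(W)={2,4,5,6,7}: W {2,4,5,6,7}->{4,5,6,7}
Constraint 2 (W < V) on D(W)={4,5,6,7} D(V)={2,3,5}: W {4,5,6,7}->{4}; V {2,3,5}->{5}
Constraint 3 (V != W) on D(V)={5} D(W)={4}: no change
So after constraint 3: D(V)={5}, size = 1

Answer: 1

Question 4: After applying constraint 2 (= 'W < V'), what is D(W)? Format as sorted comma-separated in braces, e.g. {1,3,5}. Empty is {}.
Answer: {4}

Derivation:
Constraint 1 (U < W) on D(U)={3,5,6} D(W)={2,4,5,6,7}: W {2,4,5,6,7}->{4,5,6,7}
Constraint 2 (W < V) on D(W)={4,5,6,7} D(V)={2,3,5}: W {4,5,6,7}->{4}; V {2,3,5}->{5}
So after constraint 2: D(W) = {4}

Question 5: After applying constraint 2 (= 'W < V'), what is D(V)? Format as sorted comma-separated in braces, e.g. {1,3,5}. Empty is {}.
Answer: {5}

Derivation:
Constraint 1 (U < W) on D(U)={3,5,6} D(W)={2,4,5,6,7}: W {2,4,5,6,7}->{4,5,6,7}
Constraint 2 (W < V) on D(W)={4,5,6,7} D(V)={2,3,5}: W {4,5,6,7}->{4}; V {2,3,5}->{5}
So after constraint 2: D(V) = {5}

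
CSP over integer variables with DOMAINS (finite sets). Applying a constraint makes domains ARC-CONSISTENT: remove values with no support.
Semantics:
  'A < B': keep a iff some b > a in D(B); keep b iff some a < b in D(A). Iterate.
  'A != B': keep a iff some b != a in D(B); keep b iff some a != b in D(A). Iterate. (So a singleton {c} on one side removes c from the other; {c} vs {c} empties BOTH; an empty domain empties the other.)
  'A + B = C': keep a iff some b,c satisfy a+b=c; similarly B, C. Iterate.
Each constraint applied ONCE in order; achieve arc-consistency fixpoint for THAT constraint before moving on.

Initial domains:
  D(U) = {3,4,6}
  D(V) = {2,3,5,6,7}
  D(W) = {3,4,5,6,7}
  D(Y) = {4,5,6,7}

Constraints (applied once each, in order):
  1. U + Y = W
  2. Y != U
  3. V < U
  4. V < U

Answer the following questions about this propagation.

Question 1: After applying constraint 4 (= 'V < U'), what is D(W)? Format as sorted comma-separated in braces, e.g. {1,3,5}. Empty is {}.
Constraint 1 (U + Y = W) on D(U)={3,4,6} D(Y)={4,5,6,7} D(W)={3,4,5,6,7}: U {3,4,6}->{3}; Y {4,5,6,7}->{4}; W {3,4,5,6,7}->{7}
Constraint 2 (Y != U) on D(Y)={4} D(U)={3}: no change
Constraint 3 (V < U) on D(V)={2,3,5,6,7} D(U)={3}: V {2,3,5,6,7}->{2}
Constraint 4 (V < U) on D(V)={2} D(U)={3}: no change
So after constraint 4: D(W) = {7}

Answer: {7}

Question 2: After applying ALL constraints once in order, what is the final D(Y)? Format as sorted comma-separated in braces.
Constraint 1 (U + Y = W) on D(U)={3,4,6} D(Y)={4,5,6,7} D(W)={3,4,5,6,7}: U {3,4,6}->{3}; Y {4,5,6,7}->{4}; W {3,4,5,6,7}->{7}
Constraint 2 (Y != U) on D(Y)={4} D(U)={3}: no change
Constraint 3 (V < U) on D(V)={2,3,5,6,7} D(U)={3}: V {2,3,5,6,7}->{2}
Constraint 4 (V < U) on D(V)={2} D(U)={3}: no change
So after all 4 constraints: D(Y) = {4}

Answer: {4}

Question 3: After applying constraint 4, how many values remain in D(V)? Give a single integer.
Answer: 1

Derivation:
Constraint 1 (U + Y = W) on D(U)={3,4,6} D(Y)={4,5,6,7} D(W)={3,4,5,6,7}: U {3,4,6}->{3}; Y {4,5,6,7}->{4}; W {3,4,5,6,7}->{7}
Constraint 2 (Y != U) on D(Y)={4} D(U)={3}: no change
Constraint 3 (V < U) on D(V)={2,3,5,6,7} D(U)={3}: V {2,3,5,6,7}->{2}
Constraint 4 (V < U) on D(V)={2} D(U)={3}: no change
So after constraint 4: D(V)={2}, size = 1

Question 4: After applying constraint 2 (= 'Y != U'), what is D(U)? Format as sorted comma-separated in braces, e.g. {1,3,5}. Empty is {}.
Constraint 1 (U + Y = W) on D(U)={3,4,6} D(Y)={4,5,6,7} D(W)={3,4,5,6,7}: U {3,4,6}->{3}; Y {4,5,6,7}->{4}; W {3,4,5,6,7}->{7}
Constraint 2 (Y != U) on D(Y)={4} D(U)={3}: no change
So after constraint 2: D(U) = {3}

Answer: {3}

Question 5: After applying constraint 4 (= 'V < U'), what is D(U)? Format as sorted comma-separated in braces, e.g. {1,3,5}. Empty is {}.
Constraint 1 (U + Y = W) on D(U)={3,4,6} D(Y)={4,5,6,7} D(W)={3,4,5,6,7}: U {3,4,6}->{3}; Y {4,5,6,7}->{4}; W {3,4,5,6,7}->{7}
Constraint 2 (Y != U) on D(Y)={4} D(U)={3}: no change
Constraint 3 (V < U) on D(V)={2,3,5,6,7} D(U)={3}: V {2,3,5,6,7}->{2}
Constraint 4 (V < U) on D(V)={2} D(U)={3}: no change
So after constraint 4: D(U) = {3}

Answer: {3}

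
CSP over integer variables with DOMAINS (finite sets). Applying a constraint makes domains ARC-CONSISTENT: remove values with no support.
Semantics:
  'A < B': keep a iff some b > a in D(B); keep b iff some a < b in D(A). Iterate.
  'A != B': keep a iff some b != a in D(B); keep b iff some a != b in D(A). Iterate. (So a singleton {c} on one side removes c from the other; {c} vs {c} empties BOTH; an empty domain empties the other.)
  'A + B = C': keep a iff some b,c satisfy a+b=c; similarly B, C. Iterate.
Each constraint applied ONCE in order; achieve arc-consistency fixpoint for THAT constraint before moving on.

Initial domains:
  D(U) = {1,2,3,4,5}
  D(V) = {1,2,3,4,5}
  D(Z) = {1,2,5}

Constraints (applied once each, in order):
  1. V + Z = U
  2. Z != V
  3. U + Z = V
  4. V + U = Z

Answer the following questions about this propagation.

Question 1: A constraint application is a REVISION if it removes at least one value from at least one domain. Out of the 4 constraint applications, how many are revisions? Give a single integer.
Answer: 3

Derivation:
Constraint 1 (V + Z = U) on D(V)={1,2,3,4,5} D(Z)={1,2,5} D(U)={1,2,3,4,5}: V {1,2,3,4,5}->{1,2,3,4}; Z {1,2,5}->{1,2}; U {1,2,3,4,5}->{2,3,4,5} => REVISION
Constraint 2 (Z != V) on D(Z)={1,2} D(V)={1,2,3,4}: no change => not a revision
Constraint 3 (U + Z = V) on D(U)={2,3,4,5} D(Z)={1,2} D(V)={1,2,3,4}: U {2,3,4,5}->{2,3}; V {1,2,3,4}->{3,4} => REVISION
Constraint 4 (V + U = Z) on D(V)={3,4} D(U)={2,3} D(Z)={1,2}: V {3,4}->{}; U {2,3}->{}; Z {1,2}->{} => REVISION
Total revisions = 3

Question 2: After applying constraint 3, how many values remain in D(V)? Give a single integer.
Answer: 2

Derivation:
Constraint 1 (V + Z = U) on D(V)={1,2,3,4,5} D(Z)={1,2,5} D(U)={1,2,3,4,5}: V {1,2,3,4,5}->{1,2,3,4}; Z {1,2,5}->{1,2}; U {1,2,3,4,5}->{2,3,4,5}
Constraint 2 (Z != V) on D(Z)={1,2} D(V)={1,2,3,4}: no change
Constraint 3 (U + Z = V) on D(U)={2,3,4,5} D(Z)={1,2} D(V)={1,2,3,4}: U {2,3,4,5}->{2,3}; V {1,2,3,4}->{3,4}
So after constraint 3: D(V)={3,4}, size = 2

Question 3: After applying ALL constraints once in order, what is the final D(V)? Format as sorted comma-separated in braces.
Constraint 1 (V + Z = U) on D(V)={1,2,3,4,5} D(Z)={1,2,5} D(U)={1,2,3,4,5}: V {1,2,3,4,5}->{1,2,3,4}; Z {1,2,5}->{1,2}; U {1,2,3,4,5}->{2,3,4,5}
Constraint 2 (Z != V) on D(Z)={1,2} D(V)={1,2,3,4}: no change
Constraint 3 (U + Z = V) on D(U)={2,3,4,5} D(Z)={1,2} D(V)={1,2,3,4}: U {2,3,4,5}->{2,3}; V {1,2,3,4}->{3,4}
Constraint 4 (V + U = Z) on D(V)={3,4} D(U)={2,3} D(Z)={1,2}: V {3,4}->{}; U {2,3}->{}; Z {1,2}->{}
So after all 4 constraints: D(V) = {}

Answer: {}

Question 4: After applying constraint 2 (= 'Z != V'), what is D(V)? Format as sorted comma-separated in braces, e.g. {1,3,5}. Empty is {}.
Constraint 1 (V + Z = U) on D(V)={1,2,3,4,5} D(Z)={1,2,5} D(U)={1,2,3,4,5}: V {1,2,3,4,5}->{1,2,3,4}; Z {1,2,5}->{1,2}; U {1,2,3,4,5}->{2,3,4,5}
Constraint 2 (Z != V) on D(Z)={1,2} D(V)={1,2,3,4}: no change
So after constraint 2: D(V) = {1,2,3,4}

Answer: {1,2,3,4}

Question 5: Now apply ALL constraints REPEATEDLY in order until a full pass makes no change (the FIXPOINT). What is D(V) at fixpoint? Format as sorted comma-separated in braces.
Answer: {}

Derivation:
pass 0 (initial): D(V)={1,2,3,4,5}
pass 1: U {1,2,3,4,5}->{}; V {1,2,3,4,5}->{}; Z {1,2,5}->{}
pass 2: no change
Fixpoint after 2 passes: D(V) = {}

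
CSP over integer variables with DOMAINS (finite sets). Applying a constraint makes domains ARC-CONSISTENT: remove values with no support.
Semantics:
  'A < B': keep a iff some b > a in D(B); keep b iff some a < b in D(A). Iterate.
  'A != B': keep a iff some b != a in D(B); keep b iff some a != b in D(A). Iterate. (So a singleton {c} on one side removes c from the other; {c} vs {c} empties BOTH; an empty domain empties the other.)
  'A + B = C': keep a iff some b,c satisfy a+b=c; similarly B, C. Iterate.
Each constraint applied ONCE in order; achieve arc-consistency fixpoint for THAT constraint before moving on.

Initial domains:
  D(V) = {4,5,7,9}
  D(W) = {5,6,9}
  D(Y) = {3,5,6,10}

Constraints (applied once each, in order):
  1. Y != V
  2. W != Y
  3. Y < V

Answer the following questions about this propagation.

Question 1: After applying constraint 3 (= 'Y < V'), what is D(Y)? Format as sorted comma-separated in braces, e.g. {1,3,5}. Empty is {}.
Constraint 1 (Y != V) on D(Y)={3,5,6,10} D(V)={4,5,7,9}: no change
Constraint 2 (W != Y) on D(W)={5,6,9} D(Y)={3,5,6,10}: no change
Constraint 3 (Y < V) on D(Y)={3,5,6,10} D(V)={4,5,7,9}: Y {3,5,6,10}->{3,5,6}
So after constraint 3: D(Y) = {3,5,6}

Answer: {3,5,6}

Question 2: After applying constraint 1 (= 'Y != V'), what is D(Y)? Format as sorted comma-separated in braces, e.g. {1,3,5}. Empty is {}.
Constraint 1 (Y != V) on D(Y)={3,5,6,10} D(V)={4,5,7,9}: no change
So after constraint 1: D(Y) = {3,5,6,10}

Answer: {3,5,6,10}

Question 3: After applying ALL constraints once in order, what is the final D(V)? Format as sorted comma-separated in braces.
Answer: {4,5,7,9}

Derivation:
Constraint 1 (Y != V) on D(Y)={3,5,6,10} D(V)={4,5,7,9}: no change
Constraint 2 (W != Y) on D(W)={5,6,9} D(Y)={3,5,6,10}: no change
Constraint 3 (Y < V) on D(Y)={3,5,6,10} D(V)={4,5,7,9}: Y {3,5,6,10}->{3,5,6}
So after all 3 constraints: D(V) = {4,5,7,9}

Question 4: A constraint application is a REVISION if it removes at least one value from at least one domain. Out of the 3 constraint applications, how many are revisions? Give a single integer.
Answer: 1

Derivation:
Constraint 1 (Y != V) on D(Y)={3,5,6,10} D(V)={4,5,7,9}: no change => not a revision
Constraint 2 (W != Y) on D(W)={5,6,9} D(Y)={3,5,6,10}: no change => not a revision
Constraint 3 (Y < V) on D(Y)={3,5,6,10} D(V)={4,5,7,9}: Y {3,5,6,10}->{3,5,6} => REVISION
Total revisions = 1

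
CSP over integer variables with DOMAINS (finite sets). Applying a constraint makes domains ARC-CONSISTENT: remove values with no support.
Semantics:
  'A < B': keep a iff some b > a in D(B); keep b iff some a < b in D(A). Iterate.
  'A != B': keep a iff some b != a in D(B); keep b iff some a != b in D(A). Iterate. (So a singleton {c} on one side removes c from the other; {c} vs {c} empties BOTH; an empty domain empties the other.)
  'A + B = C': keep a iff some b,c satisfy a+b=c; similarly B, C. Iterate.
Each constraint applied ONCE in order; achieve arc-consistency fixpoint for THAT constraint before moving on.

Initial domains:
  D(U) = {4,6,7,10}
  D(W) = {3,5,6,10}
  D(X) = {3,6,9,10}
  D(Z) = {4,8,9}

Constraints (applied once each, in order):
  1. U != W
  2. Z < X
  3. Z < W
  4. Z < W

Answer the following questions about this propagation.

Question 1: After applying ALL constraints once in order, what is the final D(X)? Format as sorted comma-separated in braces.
Constraint 1 (U != W) on D(U)={4,6,7,10} D(W)={3,5,6,10}: no change
Constraint 2 (Z < X) on D(Z)={4,8,9} D(X)={3,6,9,10}: X {3,6,9,10}->{6,9,10}
Constraint 3 (Z < W) on D(Z)={4,8,9} D(W)={3,5,6,10}: W {3,5,6,10}->{5,6,10}
Constraint 4 (Z < W) on D(Z)={4,8,9} D(W)={5,6,10}: no change
So after all 4 constraints: D(X) = {6,9,10}

Answer: {6,9,10}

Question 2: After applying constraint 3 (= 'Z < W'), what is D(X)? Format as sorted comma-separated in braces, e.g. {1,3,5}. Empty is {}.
Answer: {6,9,10}

Derivation:
Constraint 1 (U != W) on D(U)={4,6,7,10} D(W)={3,5,6,10}: no change
Constraint 2 (Z < X) on D(Z)={4,8,9} D(X)={3,6,9,10}: X {3,6,9,10}->{6,9,10}
Constraint 3 (Z < W) on D(Z)={4,8,9} D(W)={3,5,6,10}: W {3,5,6,10}->{5,6,10}
So after constraint 3: D(X) = {6,9,10}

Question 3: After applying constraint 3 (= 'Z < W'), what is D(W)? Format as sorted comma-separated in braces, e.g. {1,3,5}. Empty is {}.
Answer: {5,6,10}

Derivation:
Constraint 1 (U != W) on D(U)={4,6,7,10} D(W)={3,5,6,10}: no change
Constraint 2 (Z < X) on D(Z)={4,8,9} D(X)={3,6,9,10}: X {3,6,9,10}->{6,9,10}
Constraint 3 (Z < W) on D(Z)={4,8,9} D(W)={3,5,6,10}: W {3,5,6,10}->{5,6,10}
So after constraint 3: D(W) = {5,6,10}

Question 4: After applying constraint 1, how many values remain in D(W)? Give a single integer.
Constraint 1 (U != W) on D(U)={4,6,7,10} D(W)={3,5,6,10}: no change
So after constraint 1: D(W)={3,5,6,10}, size = 4

Answer: 4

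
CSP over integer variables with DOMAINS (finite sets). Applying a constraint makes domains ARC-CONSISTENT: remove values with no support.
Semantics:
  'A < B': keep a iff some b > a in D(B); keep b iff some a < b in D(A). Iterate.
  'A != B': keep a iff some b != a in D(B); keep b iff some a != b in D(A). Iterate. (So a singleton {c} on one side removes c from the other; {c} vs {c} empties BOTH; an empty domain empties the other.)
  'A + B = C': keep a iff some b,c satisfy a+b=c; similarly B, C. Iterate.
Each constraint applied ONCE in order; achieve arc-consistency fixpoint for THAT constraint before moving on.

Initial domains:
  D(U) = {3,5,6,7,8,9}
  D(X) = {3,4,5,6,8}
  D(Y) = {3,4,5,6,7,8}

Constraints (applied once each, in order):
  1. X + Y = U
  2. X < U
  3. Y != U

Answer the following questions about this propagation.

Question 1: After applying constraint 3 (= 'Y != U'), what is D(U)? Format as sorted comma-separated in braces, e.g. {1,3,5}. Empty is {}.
Constraint 1 (X + Y = U) on D(X)={3,4,5,6,8} D(Y)={3,4,5,6,7,8} D(U)={3,5,6,7,8,9}: X {3,4,5,6,8}->{3,4,5,6}; Y {3,4,5,6,7,8}->{3,4,5,6}; U {3,5,6,7,8,9}->{6,7,8,9}
Constraint 2 (X < U) on D(X)={3,4,5,6} D(U)={6,7,8,9}: no change
Constraint 3 (Y != U) on D(Y)={3,4,5,6} D(U)={6,7,8,9}: no change
So after constraint 3: D(U) = {6,7,8,9}

Answer: {6,7,8,9}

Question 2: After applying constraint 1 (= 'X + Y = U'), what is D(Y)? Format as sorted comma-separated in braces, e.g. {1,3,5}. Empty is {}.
Constraint 1 (X + Y = U) on D(X)={3,4,5,6,8} D(Y)={3,4,5,6,7,8} D(U)={3,5,6,7,8,9}: X {3,4,5,6,8}->{3,4,5,6}; Y {3,4,5,6,7,8}->{3,4,5,6}; U {3,5,6,7,8,9}->{6,7,8,9}
So after constraint 1: D(Y) = {3,4,5,6}

Answer: {3,4,5,6}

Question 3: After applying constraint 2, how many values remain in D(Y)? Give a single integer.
Constraint 1 (X + Y = U) on D(X)={3,4,5,6,8} D(Y)={3,4,5,6,7,8} D(U)={3,5,6,7,8,9}: X {3,4,5,6,8}->{3,4,5,6}; Y {3,4,5,6,7,8}->{3,4,5,6}; U {3,5,6,7,8,9}->{6,7,8,9}
Constraint 2 (X < U) on D(X)={3,4,5,6} D(U)={6,7,8,9}: no change
So after constraint 2: D(Y)={3,4,5,6}, size = 4

Answer: 4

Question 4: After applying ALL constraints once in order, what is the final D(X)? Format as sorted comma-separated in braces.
Answer: {3,4,5,6}

Derivation:
Constraint 1 (X + Y = U) on D(X)={3,4,5,6,8} D(Y)={3,4,5,6,7,8} D(U)={3,5,6,7,8,9}: X {3,4,5,6,8}->{3,4,5,6}; Y {3,4,5,6,7,8}->{3,4,5,6}; U {3,5,6,7,8,9}->{6,7,8,9}
Constraint 2 (X < U) on D(X)={3,4,5,6} D(U)={6,7,8,9}: no change
Constraint 3 (Y != U) on D(Y)={3,4,5,6} D(U)={6,7,8,9}: no change
So after all 3 constraints: D(X) = {3,4,5,6}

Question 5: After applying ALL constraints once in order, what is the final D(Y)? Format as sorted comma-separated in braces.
Answer: {3,4,5,6}

Derivation:
Constraint 1 (X + Y = U) on D(X)={3,4,5,6,8} D(Y)={3,4,5,6,7,8} D(U)={3,5,6,7,8,9}: X {3,4,5,6,8}->{3,4,5,6}; Y {3,4,5,6,7,8}->{3,4,5,6}; U {3,5,6,7,8,9}->{6,7,8,9}
Constraint 2 (X < U) on D(X)={3,4,5,6} D(U)={6,7,8,9}: no change
Constraint 3 (Y != U) on D(Y)={3,4,5,6} D(U)={6,7,8,9}: no change
So after all 3 constraints: D(Y) = {3,4,5,6}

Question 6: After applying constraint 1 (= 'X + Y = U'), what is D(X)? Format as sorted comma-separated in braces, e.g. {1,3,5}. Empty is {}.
Answer: {3,4,5,6}

Derivation:
Constraint 1 (X + Y = U) on D(X)={3,4,5,6,8} D(Y)={3,4,5,6,7,8} D(U)={3,5,6,7,8,9}: X {3,4,5,6,8}->{3,4,5,6}; Y {3,4,5,6,7,8}->{3,4,5,6}; U {3,5,6,7,8,9}->{6,7,8,9}
So after constraint 1: D(X) = {3,4,5,6}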